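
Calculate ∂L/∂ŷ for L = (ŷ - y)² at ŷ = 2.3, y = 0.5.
∂L/∂ŷ = 3.6

∂L/∂ŷ = 2(ŷ - y) = 2(2.3 - 0.5) = 2(1.8) = 3.6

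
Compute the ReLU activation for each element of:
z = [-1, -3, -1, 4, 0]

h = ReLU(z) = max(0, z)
h = [0, 0, 0, 4, 0]

ReLU applied element-wise: max(0,-1)=0, max(0,-3)=0, max(0,-1)=0, max(0,4)=4, max(0,0)=0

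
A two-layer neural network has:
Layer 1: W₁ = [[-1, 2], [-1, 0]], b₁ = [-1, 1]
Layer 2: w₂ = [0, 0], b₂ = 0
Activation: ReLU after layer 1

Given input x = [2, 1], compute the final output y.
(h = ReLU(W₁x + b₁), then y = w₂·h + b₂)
y = 0

Layer 1 pre-activation: z₁ = [-1, -1]
After ReLU: h = [0, 0]
Layer 2 output: y = 0×0 + 0×0 + 0 = 0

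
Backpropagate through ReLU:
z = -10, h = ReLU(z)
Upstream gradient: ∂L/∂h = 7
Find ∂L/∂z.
∂L/∂z = 0

h = ReLU(-10) = 0
Since z < 0: ∂h/∂z = 0
∂L/∂z = ∂L/∂h · ∂h/∂z = 7 × 0 = 0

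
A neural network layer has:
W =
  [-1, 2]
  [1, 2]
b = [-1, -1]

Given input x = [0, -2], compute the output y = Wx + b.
y = [-5, -5]

Wx = [-1×0 + 2×-2, 1×0 + 2×-2]
   = [-4, -4]
y = Wx + b = [-4 + -1, -4 + -1] = [-5, -5]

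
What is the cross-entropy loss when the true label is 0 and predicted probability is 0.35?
L = 0.4308

L = -0·log(0.35) - 1·log(0.65) = -log(0.65) = 0.4308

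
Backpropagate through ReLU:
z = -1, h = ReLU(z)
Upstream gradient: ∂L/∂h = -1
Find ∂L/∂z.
∂L/∂z = 0

h = ReLU(-1) = 0
Since z < 0: ∂h/∂z = 0
∂L/∂z = ∂L/∂h · ∂h/∂z = -1 × 0 = 0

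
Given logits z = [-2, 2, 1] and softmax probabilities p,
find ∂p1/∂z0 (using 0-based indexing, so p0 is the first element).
∂p1/∂z0 = -0.009532

p = softmax(z) = [0.01321, 0.7214, 0.2654]
p1 = 0.7214, p0 = 0.01321

∂p1/∂z0 = -p1 × p0 = -0.7214 × 0.01321 = -0.009532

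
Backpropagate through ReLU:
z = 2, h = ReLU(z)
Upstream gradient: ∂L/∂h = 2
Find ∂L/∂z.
∂L/∂z = 2

h = ReLU(2) = 2
Since z > 0: ∂h/∂z = 1
∂L/∂z = ∂L/∂h · ∂h/∂z = 2 × 1 = 2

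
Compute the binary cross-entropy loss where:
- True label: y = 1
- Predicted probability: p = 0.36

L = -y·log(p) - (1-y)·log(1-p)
L = 1.022

L = -1·log(0.36) - 0·log(0.64) = -log(0.36) = 1.022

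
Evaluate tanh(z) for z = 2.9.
0.994

tanh(2.9) = (e^(2.9) - e^(-2.9))/(e^(2.9) + e^(-2.9)) = 0.994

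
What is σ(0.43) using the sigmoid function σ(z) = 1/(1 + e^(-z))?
0.6059

sigmoid(0.43) = 1/(1 + e^(-0.43)) = 1/(1 + 0.6505) = 0.6059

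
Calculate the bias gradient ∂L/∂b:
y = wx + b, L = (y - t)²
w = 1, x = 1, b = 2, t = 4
∂L/∂b = -2

y = wx + b = (1)(1) + 2 = 3
∂L/∂y = 2(y - t) = 2(3 - 4) = -2
∂y/∂b = 1
∂L/∂b = ∂L/∂y · ∂y/∂b = -2 × 1 = -2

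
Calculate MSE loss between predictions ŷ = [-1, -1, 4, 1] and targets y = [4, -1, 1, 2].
MSE = 8.75

MSE = (1/4)((-1-4)² + (-1--1)² + (4-1)² + (1-2)²) = (1/4)(25 + 0 + 9 + 1) = 8.75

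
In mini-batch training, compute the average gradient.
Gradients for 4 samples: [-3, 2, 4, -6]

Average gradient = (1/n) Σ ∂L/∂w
Average gradient = -0.75

Average = (1/4)(-3 + 2 + 4 + -6) = -3/4 = -0.75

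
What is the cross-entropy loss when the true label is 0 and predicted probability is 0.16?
L = 0.1744

L = -0·log(0.16) - 1·log(0.84) = -log(0.84) = 0.1744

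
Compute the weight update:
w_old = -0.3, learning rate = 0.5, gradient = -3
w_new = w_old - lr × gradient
w_new = 1.2

w_new = w - η·∂L/∂w = -0.3 - 0.5×(-3) = -0.3 - (-1.5) = 1.2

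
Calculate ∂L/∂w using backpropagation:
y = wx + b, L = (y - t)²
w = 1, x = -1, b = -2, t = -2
∂L/∂w = 2

y = wx + b = (1)(-1) + -2 = -3
∂L/∂y = 2(y - t) = 2(-3 - -2) = -2
∂y/∂w = x = -1
∂L/∂w = ∂L/∂y · ∂y/∂w = -2 × -1 = 2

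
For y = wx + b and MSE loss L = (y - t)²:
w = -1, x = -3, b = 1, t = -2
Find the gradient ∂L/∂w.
∂L/∂w = -36

y = wx + b = (-1)(-3) + 1 = 4
∂L/∂y = 2(y - t) = 2(4 - -2) = 12
∂y/∂w = x = -3
∂L/∂w = ∂L/∂y · ∂y/∂w = 12 × -3 = -36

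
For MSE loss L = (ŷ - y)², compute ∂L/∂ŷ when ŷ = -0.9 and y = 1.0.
∂L/∂ŷ = -3.8

∂L/∂ŷ = 2(ŷ - y) = 2(-0.9 - 1.0) = 2(-1.9) = -3.8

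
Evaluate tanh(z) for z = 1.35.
0.8741

tanh(1.35) = (e^(1.35) - e^(-1.35))/(e^(1.35) + e^(-1.35)) = 0.8741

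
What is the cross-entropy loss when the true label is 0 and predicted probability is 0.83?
L = 1.772

L = -0·log(0.83) - 1·log(0.17) = -log(0.17) = 1.772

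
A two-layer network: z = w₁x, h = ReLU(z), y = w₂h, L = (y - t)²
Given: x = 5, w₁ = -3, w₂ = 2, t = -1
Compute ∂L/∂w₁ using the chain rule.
∂L/∂w₁ = 0

Forward pass:
z = w₁x = -3×5 = -15
h = ReLU(-15) = 0
y = w₂h = 2×0 = 0

Backward pass:
∂L/∂y = 2(y - t) = 2(0 - -1) = 2
∂y/∂h = w₂ = 2
∂h/∂z = 0 (ReLU derivative)
∂z/∂w₁ = x = 5

∂L/∂w₁ = 2 × 2 × 0 × 5 = 0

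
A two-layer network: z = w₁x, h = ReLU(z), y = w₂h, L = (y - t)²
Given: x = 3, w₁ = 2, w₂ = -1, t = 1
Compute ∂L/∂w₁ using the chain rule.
∂L/∂w₁ = 42

Forward pass:
z = w₁x = 2×3 = 6
h = ReLU(6) = 6
y = w₂h = -1×6 = -6

Backward pass:
∂L/∂y = 2(y - t) = 2(-6 - 1) = -14
∂y/∂h = w₂ = -1
∂h/∂z = 1 (ReLU derivative)
∂z/∂w₁ = x = 3

∂L/∂w₁ = -14 × -1 × 1 × 3 = 42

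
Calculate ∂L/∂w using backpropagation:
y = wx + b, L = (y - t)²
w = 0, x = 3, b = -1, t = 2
∂L/∂w = -18

y = wx + b = (0)(3) + -1 = -1
∂L/∂y = 2(y - t) = 2(-1 - 2) = -6
∂y/∂w = x = 3
∂L/∂w = ∂L/∂y · ∂y/∂w = -6 × 3 = -18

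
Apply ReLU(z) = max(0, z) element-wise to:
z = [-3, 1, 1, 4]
h = [0, 1, 1, 4]

ReLU applied element-wise: max(0,-3)=0, max(0,1)=1, max(0,1)=1, max(0,4)=4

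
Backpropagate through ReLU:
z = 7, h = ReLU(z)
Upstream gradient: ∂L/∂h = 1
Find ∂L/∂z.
∂L/∂z = 1

h = ReLU(7) = 7
Since z > 0: ∂h/∂z = 1
∂L/∂z = ∂L/∂h · ∂h/∂z = 1 × 1 = 1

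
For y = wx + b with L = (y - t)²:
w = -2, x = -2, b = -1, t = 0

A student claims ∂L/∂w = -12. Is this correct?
Correct

y = (-2)(-2) + -1 = 3
∂L/∂y = 2(y - t) = 2(3 - 0) = 6
∂y/∂w = x = -2
∂L/∂w = 6 × -2 = -12

Claimed value: -12
Correct: The correct gradient is -12.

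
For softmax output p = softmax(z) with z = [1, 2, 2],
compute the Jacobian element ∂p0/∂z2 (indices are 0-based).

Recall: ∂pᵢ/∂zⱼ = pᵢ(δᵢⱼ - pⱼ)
∂p0/∂z2 = -0.06561

p = softmax(z) = [0.1554, 0.4223, 0.4223]
p0 = 0.1554, p2 = 0.4223

∂p0/∂z2 = -p0 × p2 = -0.1554 × 0.4223 = -0.06561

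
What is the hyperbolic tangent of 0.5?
0.4621

tanh(0.5) = (e^(0.5) - e^(-0.5))/(e^(0.5) + e^(-0.5)) = 0.4621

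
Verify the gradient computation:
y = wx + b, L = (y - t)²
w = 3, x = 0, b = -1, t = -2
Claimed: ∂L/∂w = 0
Correct

y = (3)(0) + -1 = -1
∂L/∂y = 2(y - t) = 2(-1 - -2) = 2
∂y/∂w = x = 0
∂L/∂w = 2 × 0 = 0

Claimed value: 0
Correct: The correct gradient is 0.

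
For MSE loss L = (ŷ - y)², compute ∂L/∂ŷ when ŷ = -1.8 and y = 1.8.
∂L/∂ŷ = -7.2

∂L/∂ŷ = 2(ŷ - y) = 2(-1.8 - 1.8) = 2(-3.6) = -7.2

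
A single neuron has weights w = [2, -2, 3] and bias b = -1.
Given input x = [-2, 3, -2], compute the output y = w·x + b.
y = -17

y = (2)(-2) + (-2)(3) + (3)(-2) + -1 = -17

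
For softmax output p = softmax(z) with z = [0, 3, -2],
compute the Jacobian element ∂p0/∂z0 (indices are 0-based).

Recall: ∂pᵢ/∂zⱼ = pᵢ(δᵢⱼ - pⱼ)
∂p0/∂z0 = 0.0449

p = softmax(z) = [0.04712, 0.9465, 0.006377]
p0 = 0.04712

∂p0/∂z0 = p0(1 - p0) = 0.04712 × (1 - 0.04712) = 0.0449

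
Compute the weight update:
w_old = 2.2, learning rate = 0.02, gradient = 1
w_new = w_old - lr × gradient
w_new = 2.18

w_new = w - η·∂L/∂w = 2.2 - 0.02×(1) = 2.2 - (0.02) = 2.18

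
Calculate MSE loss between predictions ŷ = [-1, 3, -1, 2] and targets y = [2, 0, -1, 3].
MSE = 4.75

MSE = (1/4)((-1-2)² + (3-0)² + (-1--1)² + (2-3)²) = (1/4)(9 + 9 + 0 + 1) = 4.75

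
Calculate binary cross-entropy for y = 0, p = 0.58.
L = 0.8675

L = -0·log(0.58) - 1·log(0.42) = -log(0.42) = 0.8675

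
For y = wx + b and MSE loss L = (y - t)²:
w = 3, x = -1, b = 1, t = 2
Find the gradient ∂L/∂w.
∂L/∂w = 8

y = wx + b = (3)(-1) + 1 = -2
∂L/∂y = 2(y - t) = 2(-2 - 2) = -8
∂y/∂w = x = -1
∂L/∂w = ∂L/∂y · ∂y/∂w = -8 × -1 = 8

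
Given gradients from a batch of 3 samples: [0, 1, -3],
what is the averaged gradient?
Average gradient = -0.6667

Average = (1/3)(0 + 1 + -3) = -2/3 = -0.6667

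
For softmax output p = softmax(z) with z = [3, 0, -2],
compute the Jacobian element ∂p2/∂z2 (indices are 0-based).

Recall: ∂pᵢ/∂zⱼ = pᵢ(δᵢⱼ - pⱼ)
∂p2/∂z2 = 0.006337

p = softmax(z) = [0.9465, 0.04712, 0.006377]
p2 = 0.006377

∂p2/∂z2 = p2(1 - p2) = 0.006377 × (1 - 0.006377) = 0.006337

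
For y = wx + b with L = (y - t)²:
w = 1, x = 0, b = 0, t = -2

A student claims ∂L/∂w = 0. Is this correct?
Correct

y = (1)(0) + 0 = 0
∂L/∂y = 2(y - t) = 2(0 - -2) = 4
∂y/∂w = x = 0
∂L/∂w = 4 × 0 = 0

Claimed value: 0
Correct: The correct gradient is 0.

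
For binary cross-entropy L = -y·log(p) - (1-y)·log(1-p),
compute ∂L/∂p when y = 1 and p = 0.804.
∂L/∂p = -1.244

∂L/∂p = -y/p + (1-y)/(1-p) = -1/0.804 + 0 = -1.244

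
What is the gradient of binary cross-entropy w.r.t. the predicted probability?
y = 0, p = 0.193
∂L/∂p = 1.239

∂L/∂p = -y/p + (1-y)/(1-p) = 0 + 1/0.807 = 1.239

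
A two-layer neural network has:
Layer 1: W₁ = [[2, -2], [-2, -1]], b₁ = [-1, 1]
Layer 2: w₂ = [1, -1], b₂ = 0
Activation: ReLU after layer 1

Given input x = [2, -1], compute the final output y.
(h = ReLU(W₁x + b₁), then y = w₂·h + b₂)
y = 5

Layer 1 pre-activation: z₁ = [5, -2]
After ReLU: h = [5, 0]
Layer 2 output: y = 1×5 + -1×0 + 0 = 5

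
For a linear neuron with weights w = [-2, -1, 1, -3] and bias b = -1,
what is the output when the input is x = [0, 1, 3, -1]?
y = 4

y = (-2)(0) + (-1)(1) + (1)(3) + (-3)(-1) + -1 = 4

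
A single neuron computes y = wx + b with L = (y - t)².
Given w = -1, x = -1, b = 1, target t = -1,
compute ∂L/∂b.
∂L/∂b = 6

y = wx + b = (-1)(-1) + 1 = 2
∂L/∂y = 2(y - t) = 2(2 - -1) = 6
∂y/∂b = 1
∂L/∂b = ∂L/∂y · ∂y/∂b = 6 × 1 = 6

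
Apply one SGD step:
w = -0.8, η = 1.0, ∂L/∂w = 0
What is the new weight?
w_new = -0.8

w_new = w - η·∂L/∂w = -0.8 - 1.0×(0) = -0.8 - (0) = -0.8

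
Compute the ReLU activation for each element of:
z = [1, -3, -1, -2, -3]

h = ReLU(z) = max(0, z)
h = [1, 0, 0, 0, 0]

ReLU applied element-wise: max(0,1)=1, max(0,-3)=0, max(0,-1)=0, max(0,-2)=0, max(0,-3)=0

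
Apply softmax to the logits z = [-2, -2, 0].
p = [0.1065, 0.1065, 0.787]

exp(z) = [0.1353, 0.1353, 1]
Sum = 1.271
p = [0.1065, 0.1065, 0.787]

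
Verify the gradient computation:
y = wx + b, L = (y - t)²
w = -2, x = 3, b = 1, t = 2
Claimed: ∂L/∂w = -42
Correct

y = (-2)(3) + 1 = -5
∂L/∂y = 2(y - t) = 2(-5 - 2) = -14
∂y/∂w = x = 3
∂L/∂w = -14 × 3 = -42

Claimed value: -42
Correct: The correct gradient is -42.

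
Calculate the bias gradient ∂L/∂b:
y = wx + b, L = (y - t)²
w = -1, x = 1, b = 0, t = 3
∂L/∂b = -8

y = wx + b = (-1)(1) + 0 = -1
∂L/∂y = 2(y - t) = 2(-1 - 3) = -8
∂y/∂b = 1
∂L/∂b = ∂L/∂y · ∂y/∂b = -8 × 1 = -8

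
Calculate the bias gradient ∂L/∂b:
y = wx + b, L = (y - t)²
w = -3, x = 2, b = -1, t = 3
∂L/∂b = -20

y = wx + b = (-3)(2) + -1 = -7
∂L/∂y = 2(y - t) = 2(-7 - 3) = -20
∂y/∂b = 1
∂L/∂b = ∂L/∂y · ∂y/∂b = -20 × 1 = -20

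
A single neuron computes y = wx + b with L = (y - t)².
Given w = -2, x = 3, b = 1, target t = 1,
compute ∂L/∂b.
∂L/∂b = -12

y = wx + b = (-2)(3) + 1 = -5
∂L/∂y = 2(y - t) = 2(-5 - 1) = -12
∂y/∂b = 1
∂L/∂b = ∂L/∂y · ∂y/∂b = -12 × 1 = -12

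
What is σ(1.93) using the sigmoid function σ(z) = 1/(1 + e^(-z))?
0.8732

sigmoid(1.93) = 1/(1 + e^(-1.93)) = 1/(1 + 0.1451) = 0.8732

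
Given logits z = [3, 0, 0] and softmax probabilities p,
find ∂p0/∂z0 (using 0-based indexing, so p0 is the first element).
∂p0/∂z0 = 0.08236

p = softmax(z) = [0.9094, 0.04528, 0.04528]
p0 = 0.9094

∂p0/∂z0 = p0(1 - p0) = 0.9094 × (1 - 0.9094) = 0.08236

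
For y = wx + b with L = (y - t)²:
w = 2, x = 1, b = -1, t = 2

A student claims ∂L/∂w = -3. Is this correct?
Incorrect

y = (2)(1) + -1 = 1
∂L/∂y = 2(y - t) = 2(1 - 2) = -2
∂y/∂w = x = 1
∂L/∂w = -2 × 1 = -2

Claimed value: -3
Incorrect: The correct gradient is -2.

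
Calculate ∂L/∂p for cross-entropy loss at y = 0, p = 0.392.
∂L/∂p = 1.645

∂L/∂p = -y/p + (1-y)/(1-p) = 0 + 1/0.608 = 1.645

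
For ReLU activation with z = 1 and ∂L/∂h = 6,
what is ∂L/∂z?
∂L/∂z = 6

h = ReLU(1) = 1
Since z > 0: ∂h/∂z = 1
∂L/∂z = ∂L/∂h · ∂h/∂z = 6 × 1 = 6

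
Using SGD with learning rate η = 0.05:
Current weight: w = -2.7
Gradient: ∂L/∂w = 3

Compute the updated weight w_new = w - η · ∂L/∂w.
w_new = -2.85

w_new = w - η·∂L/∂w = -2.7 - 0.05×(3) = -2.7 - (0.15) = -2.85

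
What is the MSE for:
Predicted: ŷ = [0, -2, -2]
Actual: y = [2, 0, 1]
MSE = 5.667

MSE = (1/3)((0-2)² + (-2-0)² + (-2-1)²) = (1/3)(4 + 4 + 9) = 5.667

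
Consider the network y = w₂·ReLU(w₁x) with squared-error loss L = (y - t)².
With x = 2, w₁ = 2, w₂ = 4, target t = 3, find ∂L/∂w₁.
∂L/∂w₁ = 208

Forward pass:
z = w₁x = 2×2 = 4
h = ReLU(4) = 4
y = w₂h = 4×4 = 16

Backward pass:
∂L/∂y = 2(y - t) = 2(16 - 3) = 26
∂y/∂h = w₂ = 4
∂h/∂z = 1 (ReLU derivative)
∂z/∂w₁ = x = 2

∂L/∂w₁ = 26 × 4 × 1 × 2 = 208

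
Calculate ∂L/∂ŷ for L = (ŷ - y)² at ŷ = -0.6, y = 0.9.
∂L/∂ŷ = -3.0

∂L/∂ŷ = 2(ŷ - y) = 2(-0.6 - 0.9) = 2(-1.5) = -3.0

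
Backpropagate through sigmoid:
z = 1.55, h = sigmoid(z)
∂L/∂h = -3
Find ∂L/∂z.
∂L/∂z = -0.4333

σ(1.55) = 0.8249
σ'(1.55) = σ(1.55)(1 - σ(1.55)) = 0.8249 × 0.1751 = 0.1444
∂L/∂z = ∂L/∂h · σ'(z) = -3 × 0.1444 = -0.4333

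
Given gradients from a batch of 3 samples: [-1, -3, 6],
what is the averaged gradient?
Average gradient = 0.6667

Average = (1/3)(-1 + -3 + 6) = 2/3 = 0.6667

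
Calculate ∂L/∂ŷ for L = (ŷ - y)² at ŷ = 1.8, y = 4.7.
∂L/∂ŷ = -5.8

∂L/∂ŷ = 2(ŷ - y) = 2(1.8 - 4.7) = 2(-2.9) = -5.8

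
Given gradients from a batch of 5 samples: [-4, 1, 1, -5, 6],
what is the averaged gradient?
Average gradient = -0.2

Average = (1/5)(-4 + 1 + 1 + -5 + 6) = -1/5 = -0.2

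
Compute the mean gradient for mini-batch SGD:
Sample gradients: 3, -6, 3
Average gradient = 0

Average = (1/3)(3 + -6 + 3) = 0/3 = 0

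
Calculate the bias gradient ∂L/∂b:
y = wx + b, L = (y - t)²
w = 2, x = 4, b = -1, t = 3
∂L/∂b = 8

y = wx + b = (2)(4) + -1 = 7
∂L/∂y = 2(y - t) = 2(7 - 3) = 8
∂y/∂b = 1
∂L/∂b = ∂L/∂y · ∂y/∂b = 8 × 1 = 8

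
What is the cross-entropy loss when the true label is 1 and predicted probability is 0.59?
L = 0.5276

L = -1·log(0.59) - 0·log(0.41) = -log(0.59) = 0.5276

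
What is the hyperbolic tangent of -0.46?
-0.4301

tanh(-0.46) = (e^(-0.46) - e^(0.46))/(e^(-0.46) + e^(0.46)) = -0.4301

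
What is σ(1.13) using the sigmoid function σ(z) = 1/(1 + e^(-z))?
0.7558

sigmoid(1.13) = 1/(1 + e^(-1.13)) = 1/(1 + 0.323) = 0.7558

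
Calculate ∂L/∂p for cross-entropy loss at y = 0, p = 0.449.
∂L/∂p = 1.815

∂L/∂p = -y/p + (1-y)/(1-p) = 0 + 1/0.551 = 1.815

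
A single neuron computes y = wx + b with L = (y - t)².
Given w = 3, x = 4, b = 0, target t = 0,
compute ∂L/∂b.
∂L/∂b = 24

y = wx + b = (3)(4) + 0 = 12
∂L/∂y = 2(y - t) = 2(12 - 0) = 24
∂y/∂b = 1
∂L/∂b = ∂L/∂y · ∂y/∂b = 24 × 1 = 24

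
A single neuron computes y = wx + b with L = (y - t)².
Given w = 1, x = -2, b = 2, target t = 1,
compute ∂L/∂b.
∂L/∂b = -2

y = wx + b = (1)(-2) + 2 = 0
∂L/∂y = 2(y - t) = 2(0 - 1) = -2
∂y/∂b = 1
∂L/∂b = ∂L/∂y · ∂y/∂b = -2 × 1 = -2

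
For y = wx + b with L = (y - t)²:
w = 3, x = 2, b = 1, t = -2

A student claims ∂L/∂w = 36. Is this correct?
Correct

y = (3)(2) + 1 = 7
∂L/∂y = 2(y - t) = 2(7 - -2) = 18
∂y/∂w = x = 2
∂L/∂w = 18 × 2 = 36

Claimed value: 36
Correct: The correct gradient is 36.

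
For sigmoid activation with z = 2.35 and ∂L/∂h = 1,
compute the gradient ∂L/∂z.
∂L/∂z = 0.07949

σ(2.35) = 0.9129
σ'(2.35) = σ(2.35)(1 - σ(2.35)) = 0.9129 × 0.08707 = 0.07949
∂L/∂z = ∂L/∂h · σ'(z) = 1 × 0.07949 = 0.07949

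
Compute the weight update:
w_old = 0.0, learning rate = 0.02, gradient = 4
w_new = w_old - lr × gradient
w_new = -0.08

w_new = w - η·∂L/∂w = 0.0 - 0.02×(4) = 0.0 - (0.08) = -0.08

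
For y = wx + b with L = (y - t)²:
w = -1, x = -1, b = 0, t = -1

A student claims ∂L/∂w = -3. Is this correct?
Incorrect

y = (-1)(-1) + 0 = 1
∂L/∂y = 2(y - t) = 2(1 - -1) = 4
∂y/∂w = x = -1
∂L/∂w = 4 × -1 = -4

Claimed value: -3
Incorrect: The correct gradient is -4.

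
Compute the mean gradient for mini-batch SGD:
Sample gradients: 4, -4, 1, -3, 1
Average gradient = -0.2

Average = (1/5)(4 + -4 + 1 + -3 + 1) = -1/5 = -0.2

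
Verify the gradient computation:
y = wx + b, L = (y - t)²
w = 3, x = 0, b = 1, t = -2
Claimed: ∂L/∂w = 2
Incorrect

y = (3)(0) + 1 = 1
∂L/∂y = 2(y - t) = 2(1 - -2) = 6
∂y/∂w = x = 0
∂L/∂w = 6 × 0 = 0

Claimed value: 2
Incorrect: The correct gradient is 0.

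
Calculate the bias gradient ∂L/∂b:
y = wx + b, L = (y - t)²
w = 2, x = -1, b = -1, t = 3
∂L/∂b = -12

y = wx + b = (2)(-1) + -1 = -3
∂L/∂y = 2(y - t) = 2(-3 - 3) = -12
∂y/∂b = 1
∂L/∂b = ∂L/∂y · ∂y/∂b = -12 × 1 = -12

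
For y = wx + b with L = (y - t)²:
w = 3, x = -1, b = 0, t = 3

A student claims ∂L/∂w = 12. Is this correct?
Correct

y = (3)(-1) + 0 = -3
∂L/∂y = 2(y - t) = 2(-3 - 3) = -12
∂y/∂w = x = -1
∂L/∂w = -12 × -1 = 12

Claimed value: 12
Correct: The correct gradient is 12.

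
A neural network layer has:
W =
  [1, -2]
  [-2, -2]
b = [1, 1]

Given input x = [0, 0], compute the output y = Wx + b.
y = [1, 1]

Wx = [1×0 + -2×0, -2×0 + -2×0]
   = [0, 0]
y = Wx + b = [0 + 1, 0 + 1] = [1, 1]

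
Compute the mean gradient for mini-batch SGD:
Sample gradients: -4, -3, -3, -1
Average gradient = -2.75

Average = (1/4)(-4 + -3 + -3 + -1) = -11/4 = -2.75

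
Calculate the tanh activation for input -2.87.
-0.9936

tanh(-2.87) = (e^(-2.87) - e^(2.87))/(e^(-2.87) + e^(2.87)) = -0.9936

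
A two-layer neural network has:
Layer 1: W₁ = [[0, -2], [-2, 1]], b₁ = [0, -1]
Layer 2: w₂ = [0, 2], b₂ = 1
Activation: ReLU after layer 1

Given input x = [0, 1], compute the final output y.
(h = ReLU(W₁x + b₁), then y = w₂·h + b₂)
y = 1

Layer 1 pre-activation: z₁ = [-2, 0]
After ReLU: h = [0, 0]
Layer 2 output: y = 0×0 + 2×0 + 1 = 1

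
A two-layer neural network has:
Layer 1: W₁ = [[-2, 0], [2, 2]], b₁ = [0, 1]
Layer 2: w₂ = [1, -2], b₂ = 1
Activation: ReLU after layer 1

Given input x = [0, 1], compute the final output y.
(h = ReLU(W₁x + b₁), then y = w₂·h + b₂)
y = -5

Layer 1 pre-activation: z₁ = [0, 3]
After ReLU: h = [0, 3]
Layer 2 output: y = 1×0 + -2×3 + 1 = -5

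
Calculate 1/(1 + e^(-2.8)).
0.9427

sigmoid(2.8) = 1/(1 + e^(-2.8)) = 1/(1 + 0.06081) = 0.9427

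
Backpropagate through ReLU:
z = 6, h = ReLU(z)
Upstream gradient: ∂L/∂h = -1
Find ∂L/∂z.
∂L/∂z = -1

h = ReLU(6) = 6
Since z > 0: ∂h/∂z = 1
∂L/∂z = ∂L/∂h · ∂h/∂z = -1 × 1 = -1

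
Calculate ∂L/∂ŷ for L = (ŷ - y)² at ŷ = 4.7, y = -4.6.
∂L/∂ŷ = 18.6

∂L/∂ŷ = 2(ŷ - y) = 2(4.7 - -4.6) = 2(9.3) = 18.6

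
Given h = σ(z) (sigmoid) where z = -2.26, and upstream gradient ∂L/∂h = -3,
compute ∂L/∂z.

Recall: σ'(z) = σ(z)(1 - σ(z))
∂L/∂z = -0.2567

σ(-2.26) = 0.09449
σ'(-2.26) = σ(-2.26)(1 - σ(-2.26)) = 0.09449 × 0.9055 = 0.08556
∂L/∂z = ∂L/∂h · σ'(z) = -3 × 0.08556 = -0.2567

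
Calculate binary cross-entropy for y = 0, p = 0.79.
L = 1.561

L = -0·log(0.79) - 1·log(0.21) = -log(0.21) = 1.561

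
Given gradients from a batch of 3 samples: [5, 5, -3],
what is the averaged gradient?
Average gradient = 2.333

Average = (1/3)(5 + 5 + -3) = 7/3 = 2.333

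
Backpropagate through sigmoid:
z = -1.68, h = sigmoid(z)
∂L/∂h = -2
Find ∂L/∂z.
∂L/∂z = -0.2648

σ(-1.68) = 0.1571
σ'(-1.68) = σ(-1.68)(1 - σ(-1.68)) = 0.1571 × 0.8429 = 0.1324
∂L/∂z = ∂L/∂h · σ'(z) = -2 × 0.1324 = -0.2648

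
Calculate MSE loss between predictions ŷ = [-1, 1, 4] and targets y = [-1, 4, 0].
MSE = 8.333

MSE = (1/3)((-1--1)² + (1-4)² + (4-0)²) = (1/3)(0 + 9 + 16) = 8.333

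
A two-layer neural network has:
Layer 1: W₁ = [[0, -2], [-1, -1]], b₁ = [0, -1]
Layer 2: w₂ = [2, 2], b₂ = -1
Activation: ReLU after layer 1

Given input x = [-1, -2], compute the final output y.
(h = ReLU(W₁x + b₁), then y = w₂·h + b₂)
y = 11

Layer 1 pre-activation: z₁ = [4, 2]
After ReLU: h = [4, 2]
Layer 2 output: y = 2×4 + 2×2 + -1 = 11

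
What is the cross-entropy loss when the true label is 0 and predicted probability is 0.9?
L = 2.303

L = -0·log(0.9) - 1·log(0.1) = -log(0.1) = 2.303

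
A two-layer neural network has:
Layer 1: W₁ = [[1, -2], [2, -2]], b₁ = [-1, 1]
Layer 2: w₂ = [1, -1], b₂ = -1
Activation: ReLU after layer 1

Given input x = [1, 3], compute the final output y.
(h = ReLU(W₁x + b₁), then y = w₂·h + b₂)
y = -1

Layer 1 pre-activation: z₁ = [-6, -3]
After ReLU: h = [0, 0]
Layer 2 output: y = 1×0 + -1×0 + -1 = -1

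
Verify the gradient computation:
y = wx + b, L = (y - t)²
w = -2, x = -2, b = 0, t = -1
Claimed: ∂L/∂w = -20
Correct

y = (-2)(-2) + 0 = 4
∂L/∂y = 2(y - t) = 2(4 - -1) = 10
∂y/∂w = x = -2
∂L/∂w = 10 × -2 = -20

Claimed value: -20
Correct: The correct gradient is -20.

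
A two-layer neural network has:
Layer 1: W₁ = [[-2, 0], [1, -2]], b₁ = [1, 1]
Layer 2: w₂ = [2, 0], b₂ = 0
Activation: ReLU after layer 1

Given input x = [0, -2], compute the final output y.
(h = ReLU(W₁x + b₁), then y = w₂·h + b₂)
y = 2

Layer 1 pre-activation: z₁ = [1, 5]
After ReLU: h = [1, 5]
Layer 2 output: y = 2×1 + 0×5 + 0 = 2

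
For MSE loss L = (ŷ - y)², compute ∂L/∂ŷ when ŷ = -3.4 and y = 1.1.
∂L/∂ŷ = -9.0

∂L/∂ŷ = 2(ŷ - y) = 2(-3.4 - 1.1) = 2(-4.5) = -9.0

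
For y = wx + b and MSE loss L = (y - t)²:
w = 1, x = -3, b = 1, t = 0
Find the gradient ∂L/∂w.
∂L/∂w = 12

y = wx + b = (1)(-3) + 1 = -2
∂L/∂y = 2(y - t) = 2(-2 - 0) = -4
∂y/∂w = x = -3
∂L/∂w = ∂L/∂y · ∂y/∂w = -4 × -3 = 12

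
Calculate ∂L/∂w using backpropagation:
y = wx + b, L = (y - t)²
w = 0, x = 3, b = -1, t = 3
∂L/∂w = -24

y = wx + b = (0)(3) + -1 = -1
∂L/∂y = 2(y - t) = 2(-1 - 3) = -8
∂y/∂w = x = 3
∂L/∂w = ∂L/∂y · ∂y/∂w = -8 × 3 = -24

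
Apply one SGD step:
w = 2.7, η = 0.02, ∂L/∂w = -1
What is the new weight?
w_new = 2.72

w_new = w - η·∂L/∂w = 2.7 - 0.02×(-1) = 2.7 - (-0.02) = 2.72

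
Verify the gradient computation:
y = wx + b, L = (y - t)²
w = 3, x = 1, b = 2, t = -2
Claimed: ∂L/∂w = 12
Incorrect

y = (3)(1) + 2 = 5
∂L/∂y = 2(y - t) = 2(5 - -2) = 14
∂y/∂w = x = 1
∂L/∂w = 14 × 1 = 14

Claimed value: 12
Incorrect: The correct gradient is 14.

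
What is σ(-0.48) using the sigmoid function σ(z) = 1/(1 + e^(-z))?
0.3823

sigmoid(-0.48) = 1/(1 + e^(0.48)) = 1/(1 + 1.616) = 0.3823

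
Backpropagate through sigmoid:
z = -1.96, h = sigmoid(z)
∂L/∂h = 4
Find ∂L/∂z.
∂L/∂z = 0.4329

σ(-1.96) = 0.1235
σ'(-1.96) = σ(-1.96)(1 - σ(-1.96)) = 0.1235 × 0.8765 = 0.1082
∂L/∂z = ∂L/∂h · σ'(z) = 4 × 0.1082 = 0.4329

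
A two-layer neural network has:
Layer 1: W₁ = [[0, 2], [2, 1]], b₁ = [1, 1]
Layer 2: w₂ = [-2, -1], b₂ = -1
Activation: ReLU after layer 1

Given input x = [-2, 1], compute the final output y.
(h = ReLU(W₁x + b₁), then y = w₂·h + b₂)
y = -7

Layer 1 pre-activation: z₁ = [3, -2]
After ReLU: h = [3, 0]
Layer 2 output: y = -2×3 + -1×0 + -1 = -7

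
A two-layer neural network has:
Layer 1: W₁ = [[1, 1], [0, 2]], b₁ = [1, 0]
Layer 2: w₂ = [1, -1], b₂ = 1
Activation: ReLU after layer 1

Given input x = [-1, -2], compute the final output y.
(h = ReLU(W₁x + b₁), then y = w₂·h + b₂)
y = 1

Layer 1 pre-activation: z₁ = [-2, -4]
After ReLU: h = [0, 0]
Layer 2 output: y = 1×0 + -1×0 + 1 = 1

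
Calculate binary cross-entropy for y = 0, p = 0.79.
L = 1.561

L = -0·log(0.79) - 1·log(0.21) = -log(0.21) = 1.561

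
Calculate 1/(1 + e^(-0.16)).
0.5399

sigmoid(0.16) = 1/(1 + e^(-0.16)) = 1/(1 + 0.8521) = 0.5399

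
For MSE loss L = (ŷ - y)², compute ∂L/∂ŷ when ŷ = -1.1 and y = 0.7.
∂L/∂ŷ = -3.6

∂L/∂ŷ = 2(ŷ - y) = 2(-1.1 - 0.7) = 2(-1.8) = -3.6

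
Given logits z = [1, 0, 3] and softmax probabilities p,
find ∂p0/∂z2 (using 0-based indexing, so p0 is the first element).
∂p0/∂z2 = -0.09636

p = softmax(z) = [0.1142, 0.04201, 0.8438]
p0 = 0.1142, p2 = 0.8438

∂p0/∂z2 = -p0 × p2 = -0.1142 × 0.8438 = -0.09636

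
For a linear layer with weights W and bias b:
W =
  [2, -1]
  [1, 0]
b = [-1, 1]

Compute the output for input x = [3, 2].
y = [3, 4]

Wx = [2×3 + -1×2, 1×3 + 0×2]
   = [4, 3]
y = Wx + b = [4 + -1, 3 + 1] = [3, 4]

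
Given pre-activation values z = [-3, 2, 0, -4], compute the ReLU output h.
h = [0, 2, 0, 0]

ReLU applied element-wise: max(0,-3)=0, max(0,2)=2, max(0,0)=0, max(0,-4)=0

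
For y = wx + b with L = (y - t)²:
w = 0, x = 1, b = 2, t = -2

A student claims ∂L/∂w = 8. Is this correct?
Correct

y = (0)(1) + 2 = 2
∂L/∂y = 2(y - t) = 2(2 - -2) = 8
∂y/∂w = x = 1
∂L/∂w = 8 × 1 = 8

Claimed value: 8
Correct: The correct gradient is 8.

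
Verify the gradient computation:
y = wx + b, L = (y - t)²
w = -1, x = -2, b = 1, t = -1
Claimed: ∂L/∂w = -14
Incorrect

y = (-1)(-2) + 1 = 3
∂L/∂y = 2(y - t) = 2(3 - -1) = 8
∂y/∂w = x = -2
∂L/∂w = 8 × -2 = -16

Claimed value: -14
Incorrect: The correct gradient is -16.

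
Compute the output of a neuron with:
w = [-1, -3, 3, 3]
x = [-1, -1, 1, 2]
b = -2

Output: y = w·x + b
y = 11

y = (-1)(-1) + (-3)(-1) + (3)(1) + (3)(2) + -2 = 11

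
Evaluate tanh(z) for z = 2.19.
0.9753

tanh(2.19) = (e^(2.19) - e^(-2.19))/(e^(2.19) + e^(-2.19)) = 0.9753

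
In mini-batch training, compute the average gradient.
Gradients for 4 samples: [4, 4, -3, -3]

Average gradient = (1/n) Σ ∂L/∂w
Average gradient = 0.5

Average = (1/4)(4 + 4 + -3 + -3) = 2/4 = 0.5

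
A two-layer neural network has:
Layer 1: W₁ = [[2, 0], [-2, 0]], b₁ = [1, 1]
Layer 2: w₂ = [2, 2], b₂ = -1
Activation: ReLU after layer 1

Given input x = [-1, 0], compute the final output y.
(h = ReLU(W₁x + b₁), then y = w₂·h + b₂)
y = 5

Layer 1 pre-activation: z₁ = [-1, 3]
After ReLU: h = [0, 3]
Layer 2 output: y = 2×0 + 2×3 + -1 = 5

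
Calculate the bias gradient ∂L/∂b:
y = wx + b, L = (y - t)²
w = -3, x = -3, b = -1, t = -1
∂L/∂b = 18

y = wx + b = (-3)(-3) + -1 = 8
∂L/∂y = 2(y - t) = 2(8 - -1) = 18
∂y/∂b = 1
∂L/∂b = ∂L/∂y · ∂y/∂b = 18 × 1 = 18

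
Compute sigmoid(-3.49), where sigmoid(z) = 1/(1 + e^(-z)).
0.0296

sigmoid(-3.49) = 1/(1 + e^(3.49)) = 1/(1 + 32.79) = 0.0296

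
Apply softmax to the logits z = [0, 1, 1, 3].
p = [0.0377, 0.1025, 0.1025, 0.7573]

exp(z) = [1, 2.718, 2.718, 20.09]
Sum = 26.52
p = [0.0377, 0.1025, 0.1025, 0.7573]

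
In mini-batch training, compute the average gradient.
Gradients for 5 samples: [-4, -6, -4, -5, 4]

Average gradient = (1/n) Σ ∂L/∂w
Average gradient = -3

Average = (1/5)(-4 + -6 + -4 + -5 + 4) = -15/5 = -3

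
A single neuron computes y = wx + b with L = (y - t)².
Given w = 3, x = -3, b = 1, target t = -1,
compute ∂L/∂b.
∂L/∂b = -14

y = wx + b = (3)(-3) + 1 = -8
∂L/∂y = 2(y - t) = 2(-8 - -1) = -14
∂y/∂b = 1
∂L/∂b = ∂L/∂y · ∂y/∂b = -14 × 1 = -14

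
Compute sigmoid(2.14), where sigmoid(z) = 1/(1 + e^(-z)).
0.8947

sigmoid(2.14) = 1/(1 + e^(-2.14)) = 1/(1 + 0.1177) = 0.8947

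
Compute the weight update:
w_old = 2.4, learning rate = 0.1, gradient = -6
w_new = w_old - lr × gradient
w_new = 3

w_new = w - η·∂L/∂w = 2.4 - 0.1×(-6) = 2.4 - (-0.6) = 3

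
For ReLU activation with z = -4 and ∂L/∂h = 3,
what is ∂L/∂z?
∂L/∂z = 0

h = ReLU(-4) = 0
Since z < 0: ∂h/∂z = 0
∂L/∂z = ∂L/∂h · ∂h/∂z = 3 × 0 = 0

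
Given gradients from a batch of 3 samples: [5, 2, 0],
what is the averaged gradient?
Average gradient = 2.333

Average = (1/3)(5 + 2 + 0) = 7/3 = 2.333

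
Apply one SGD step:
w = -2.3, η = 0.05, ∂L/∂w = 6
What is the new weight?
w_new = -2.6

w_new = w - η·∂L/∂w = -2.3 - 0.05×(6) = -2.3 - (0.3) = -2.6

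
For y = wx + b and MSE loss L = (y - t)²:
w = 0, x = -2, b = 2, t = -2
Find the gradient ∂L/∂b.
∂L/∂b = 8

y = wx + b = (0)(-2) + 2 = 2
∂L/∂y = 2(y - t) = 2(2 - -2) = 8
∂y/∂b = 1
∂L/∂b = ∂L/∂y · ∂y/∂b = 8 × 1 = 8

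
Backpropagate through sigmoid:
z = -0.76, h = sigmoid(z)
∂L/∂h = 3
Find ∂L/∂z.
∂L/∂z = 0.6513

σ(-0.76) = 0.3186
σ'(-0.76) = σ(-0.76)(1 - σ(-0.76)) = 0.3186 × 0.6814 = 0.2171
∂L/∂z = ∂L/∂h · σ'(z) = 3 × 0.2171 = 0.6513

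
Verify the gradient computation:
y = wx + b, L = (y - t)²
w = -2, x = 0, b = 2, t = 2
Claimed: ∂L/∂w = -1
Incorrect

y = (-2)(0) + 2 = 2
∂L/∂y = 2(y - t) = 2(2 - 2) = 0
∂y/∂w = x = 0
∂L/∂w = 0 × 0 = 0

Claimed value: -1
Incorrect: The correct gradient is 0.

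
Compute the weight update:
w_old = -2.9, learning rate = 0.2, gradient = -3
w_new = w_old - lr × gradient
w_new = -2.3

w_new = w - η·∂L/∂w = -2.9 - 0.2×(-3) = -2.9 - (-0.6) = -2.3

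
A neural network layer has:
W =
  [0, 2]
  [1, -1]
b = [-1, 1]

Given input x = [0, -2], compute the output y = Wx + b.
y = [-5, 3]

Wx = [0×0 + 2×-2, 1×0 + -1×-2]
   = [-4, 2]
y = Wx + b = [-4 + -1, 2 + 1] = [-5, 3]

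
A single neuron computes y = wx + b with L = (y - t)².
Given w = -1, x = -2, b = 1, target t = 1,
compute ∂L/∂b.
∂L/∂b = 4

y = wx + b = (-1)(-2) + 1 = 3
∂L/∂y = 2(y - t) = 2(3 - 1) = 4
∂y/∂b = 1
∂L/∂b = ∂L/∂y · ∂y/∂b = 4 × 1 = 4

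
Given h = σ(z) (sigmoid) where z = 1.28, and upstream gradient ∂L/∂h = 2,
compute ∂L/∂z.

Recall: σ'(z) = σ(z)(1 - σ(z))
∂L/∂z = 0.3404

σ(1.28) = 0.7824
σ'(1.28) = σ(1.28)(1 - σ(1.28)) = 0.7824 × 0.2176 = 0.1702
∂L/∂z = ∂L/∂h · σ'(z) = 2 × 0.1702 = 0.3404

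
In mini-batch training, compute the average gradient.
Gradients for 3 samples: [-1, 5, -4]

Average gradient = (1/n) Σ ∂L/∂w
Average gradient = 0

Average = (1/3)(-1 + 5 + -4) = 0/3 = 0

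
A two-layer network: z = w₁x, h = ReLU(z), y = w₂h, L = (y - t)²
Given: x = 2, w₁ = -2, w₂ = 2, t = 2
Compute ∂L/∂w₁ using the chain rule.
∂L/∂w₁ = 0

Forward pass:
z = w₁x = -2×2 = -4
h = ReLU(-4) = 0
y = w₂h = 2×0 = 0

Backward pass:
∂L/∂y = 2(y - t) = 2(0 - 2) = -4
∂y/∂h = w₂ = 2
∂h/∂z = 0 (ReLU derivative)
∂z/∂w₁ = x = 2

∂L/∂w₁ = -4 × 2 × 0 × 2 = 0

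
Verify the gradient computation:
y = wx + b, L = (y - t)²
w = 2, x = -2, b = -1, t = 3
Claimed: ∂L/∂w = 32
Correct

y = (2)(-2) + -1 = -5
∂L/∂y = 2(y - t) = 2(-5 - 3) = -16
∂y/∂w = x = -2
∂L/∂w = -16 × -2 = 32

Claimed value: 32
Correct: The correct gradient is 32.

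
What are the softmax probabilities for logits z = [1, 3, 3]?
p = [0.0634, 0.4683, 0.4683]

exp(z) = [2.718, 20.09, 20.09]
Sum = 42.89
p = [0.0634, 0.4683, 0.4683]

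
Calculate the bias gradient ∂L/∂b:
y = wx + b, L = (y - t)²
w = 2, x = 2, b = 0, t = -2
∂L/∂b = 12

y = wx + b = (2)(2) + 0 = 4
∂L/∂y = 2(y - t) = 2(4 - -2) = 12
∂y/∂b = 1
∂L/∂b = ∂L/∂y · ∂y/∂b = 12 × 1 = 12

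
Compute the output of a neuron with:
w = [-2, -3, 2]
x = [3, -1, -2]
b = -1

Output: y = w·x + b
y = -8

y = (-2)(3) + (-3)(-1) + (2)(-2) + -1 = -8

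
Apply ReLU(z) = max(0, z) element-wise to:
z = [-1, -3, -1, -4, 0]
h = [0, 0, 0, 0, 0]

ReLU applied element-wise: max(0,-1)=0, max(0,-3)=0, max(0,-1)=0, max(0,-4)=0, max(0,0)=0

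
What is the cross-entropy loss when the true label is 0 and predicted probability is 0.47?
L = 0.6349

L = -0·log(0.47) - 1·log(0.53) = -log(0.53) = 0.6349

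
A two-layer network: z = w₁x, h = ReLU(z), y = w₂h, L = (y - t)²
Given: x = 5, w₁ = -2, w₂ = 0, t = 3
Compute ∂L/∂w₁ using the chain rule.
∂L/∂w₁ = 0

Forward pass:
z = w₁x = -2×5 = -10
h = ReLU(-10) = 0
y = w₂h = 0×0 = 0

Backward pass:
∂L/∂y = 2(y - t) = 2(0 - 3) = -6
∂y/∂h = w₂ = 0
∂h/∂z = 0 (ReLU derivative)
∂z/∂w₁ = x = 5

∂L/∂w₁ = -6 × 0 × 0 × 5 = 0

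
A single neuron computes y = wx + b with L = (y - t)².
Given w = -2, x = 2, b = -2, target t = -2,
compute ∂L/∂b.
∂L/∂b = -8

y = wx + b = (-2)(2) + -2 = -6
∂L/∂y = 2(y - t) = 2(-6 - -2) = -8
∂y/∂b = 1
∂L/∂b = ∂L/∂y · ∂y/∂b = -8 × 1 = -8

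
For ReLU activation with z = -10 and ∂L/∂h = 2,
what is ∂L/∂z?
∂L/∂z = 0

h = ReLU(-10) = 0
Since z < 0: ∂h/∂z = 0
∂L/∂z = ∂L/∂h · ∂h/∂z = 2 × 0 = 0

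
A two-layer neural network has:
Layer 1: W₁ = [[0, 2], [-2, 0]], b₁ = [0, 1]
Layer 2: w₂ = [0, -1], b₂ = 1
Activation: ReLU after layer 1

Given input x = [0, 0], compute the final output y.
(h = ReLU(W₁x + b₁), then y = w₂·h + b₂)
y = 0

Layer 1 pre-activation: z₁ = [0, 1]
After ReLU: h = [0, 1]
Layer 2 output: y = 0×0 + -1×1 + 1 = 0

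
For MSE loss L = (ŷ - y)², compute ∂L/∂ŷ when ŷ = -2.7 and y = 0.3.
∂L/∂ŷ = -6.0

∂L/∂ŷ = 2(ŷ - y) = 2(-2.7 - 0.3) = 2(-3.0) = -6.0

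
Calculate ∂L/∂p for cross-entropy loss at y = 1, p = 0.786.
∂L/∂p = -1.272

∂L/∂p = -y/p + (1-y)/(1-p) = -1/0.786 + 0 = -1.272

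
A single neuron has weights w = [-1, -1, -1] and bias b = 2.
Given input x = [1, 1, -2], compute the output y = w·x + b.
y = 2

y = (-1)(1) + (-1)(1) + (-1)(-2) + 2 = 2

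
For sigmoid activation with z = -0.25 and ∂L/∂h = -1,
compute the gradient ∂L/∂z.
∂L/∂z = -0.2461

σ(-0.25) = 0.4378
σ'(-0.25) = σ(-0.25)(1 - σ(-0.25)) = 0.4378 × 0.5622 = 0.2461
∂L/∂z = ∂L/∂h · σ'(z) = -1 × 0.2461 = -0.2461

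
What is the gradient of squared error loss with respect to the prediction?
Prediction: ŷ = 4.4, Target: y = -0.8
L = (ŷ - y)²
∂L/∂ŷ = 10.4

∂L/∂ŷ = 2(ŷ - y) = 2(4.4 - -0.8) = 2(5.2) = 10.4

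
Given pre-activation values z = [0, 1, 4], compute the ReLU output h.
h = [0, 1, 4]

ReLU applied element-wise: max(0,0)=0, max(0,1)=1, max(0,4)=4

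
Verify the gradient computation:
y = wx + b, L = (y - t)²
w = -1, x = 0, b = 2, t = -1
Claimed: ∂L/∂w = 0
Correct

y = (-1)(0) + 2 = 2
∂L/∂y = 2(y - t) = 2(2 - -1) = 6
∂y/∂w = x = 0
∂L/∂w = 6 × 0 = 0

Claimed value: 0
Correct: The correct gradient is 0.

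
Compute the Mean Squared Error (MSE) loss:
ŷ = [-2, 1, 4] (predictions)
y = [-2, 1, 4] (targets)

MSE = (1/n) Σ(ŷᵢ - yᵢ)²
MSE = 0

MSE = (1/3)((-2--2)² + (1-1)² + (4-4)²) = (1/3)(0 + 0 + 0) = 0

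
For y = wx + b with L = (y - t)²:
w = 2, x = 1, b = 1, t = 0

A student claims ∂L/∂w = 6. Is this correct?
Correct

y = (2)(1) + 1 = 3
∂L/∂y = 2(y - t) = 2(3 - 0) = 6
∂y/∂w = x = 1
∂L/∂w = 6 × 1 = 6

Claimed value: 6
Correct: The correct gradient is 6.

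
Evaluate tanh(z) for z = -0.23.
-0.226

tanh(-0.23) = (e^(-0.23) - e^(0.23))/(e^(-0.23) + e^(0.23)) = -0.226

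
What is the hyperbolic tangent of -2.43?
-0.9846

tanh(-2.43) = (e^(-2.43) - e^(2.43))/(e^(-2.43) + e^(2.43)) = -0.9846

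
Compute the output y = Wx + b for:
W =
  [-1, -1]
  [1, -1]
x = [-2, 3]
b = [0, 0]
y = [-1, -5]

Wx = [-1×-2 + -1×3, 1×-2 + -1×3]
   = [-1, -5]
y = Wx + b = [-1 + 0, -5 + 0] = [-1, -5]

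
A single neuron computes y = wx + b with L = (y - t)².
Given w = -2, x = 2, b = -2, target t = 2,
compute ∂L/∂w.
∂L/∂w = -32

y = wx + b = (-2)(2) + -2 = -6
∂L/∂y = 2(y - t) = 2(-6 - 2) = -16
∂y/∂w = x = 2
∂L/∂w = ∂L/∂y · ∂y/∂w = -16 × 2 = -32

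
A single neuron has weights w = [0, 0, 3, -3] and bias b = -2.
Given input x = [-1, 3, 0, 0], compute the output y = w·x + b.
y = -2

y = (0)(-1) + (0)(3) + (3)(0) + (-3)(0) + -2 = -2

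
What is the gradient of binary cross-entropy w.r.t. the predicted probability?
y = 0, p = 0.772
∂L/∂p = 4.386

∂L/∂p = -y/p + (1-y)/(1-p) = 0 + 1/0.228 = 4.386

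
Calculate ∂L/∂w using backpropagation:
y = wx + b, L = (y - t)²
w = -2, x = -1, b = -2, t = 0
∂L/∂w = 0

y = wx + b = (-2)(-1) + -2 = 0
∂L/∂y = 2(y - t) = 2(0 - 0) = 0
∂y/∂w = x = -1
∂L/∂w = ∂L/∂y · ∂y/∂w = 0 × -1 = 0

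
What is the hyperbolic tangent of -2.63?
-0.9897

tanh(-2.63) = (e^(-2.63) - e^(2.63))/(e^(-2.63) + e^(2.63)) = -0.9897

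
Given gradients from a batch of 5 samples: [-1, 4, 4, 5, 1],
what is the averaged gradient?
Average gradient = 2.6

Average = (1/5)(-1 + 4 + 4 + 5 + 1) = 13/5 = 2.6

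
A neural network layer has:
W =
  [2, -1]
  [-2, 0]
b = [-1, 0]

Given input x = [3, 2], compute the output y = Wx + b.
y = [3, -6]

Wx = [2×3 + -1×2, -2×3 + 0×2]
   = [4, -6]
y = Wx + b = [4 + -1, -6 + 0] = [3, -6]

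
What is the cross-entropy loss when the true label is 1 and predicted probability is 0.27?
L = 1.309

L = -1·log(0.27) - 0·log(0.73) = -log(0.27) = 1.309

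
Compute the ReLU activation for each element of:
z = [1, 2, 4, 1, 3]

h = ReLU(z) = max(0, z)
h = [1, 2, 4, 1, 3]

ReLU applied element-wise: max(0,1)=1, max(0,2)=2, max(0,4)=4, max(0,1)=1, max(0,3)=3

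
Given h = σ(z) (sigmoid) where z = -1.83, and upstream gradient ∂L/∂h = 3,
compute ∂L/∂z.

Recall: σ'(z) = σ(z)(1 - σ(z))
∂L/∂z = 0.3574

σ(-1.83) = 0.1382
σ'(-1.83) = σ(-1.83)(1 - σ(-1.83)) = 0.1382 × 0.8618 = 0.1191
∂L/∂z = ∂L/∂h · σ'(z) = 3 × 0.1191 = 0.3574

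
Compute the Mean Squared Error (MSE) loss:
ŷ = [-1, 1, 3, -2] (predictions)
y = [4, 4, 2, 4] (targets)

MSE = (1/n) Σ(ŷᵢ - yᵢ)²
MSE = 17.75

MSE = (1/4)((-1-4)² + (1-4)² + (3-2)² + (-2-4)²) = (1/4)(25 + 9 + 1 + 36) = 17.75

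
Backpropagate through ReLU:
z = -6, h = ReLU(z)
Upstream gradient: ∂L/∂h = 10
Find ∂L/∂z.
∂L/∂z = 0

h = ReLU(-6) = 0
Since z < 0: ∂h/∂z = 0
∂L/∂z = ∂L/∂h · ∂h/∂z = 10 × 0 = 0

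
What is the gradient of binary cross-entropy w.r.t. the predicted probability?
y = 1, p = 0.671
∂L/∂p = -1.49

∂L/∂p = -y/p + (1-y)/(1-p) = -1/0.671 + 0 = -1.49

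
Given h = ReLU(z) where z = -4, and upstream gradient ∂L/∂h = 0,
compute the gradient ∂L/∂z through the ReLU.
∂L/∂z = 0

h = ReLU(-4) = 0
Since z < 0: ∂h/∂z = 0
∂L/∂z = ∂L/∂h · ∂h/∂z = 0 × 0 = 0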